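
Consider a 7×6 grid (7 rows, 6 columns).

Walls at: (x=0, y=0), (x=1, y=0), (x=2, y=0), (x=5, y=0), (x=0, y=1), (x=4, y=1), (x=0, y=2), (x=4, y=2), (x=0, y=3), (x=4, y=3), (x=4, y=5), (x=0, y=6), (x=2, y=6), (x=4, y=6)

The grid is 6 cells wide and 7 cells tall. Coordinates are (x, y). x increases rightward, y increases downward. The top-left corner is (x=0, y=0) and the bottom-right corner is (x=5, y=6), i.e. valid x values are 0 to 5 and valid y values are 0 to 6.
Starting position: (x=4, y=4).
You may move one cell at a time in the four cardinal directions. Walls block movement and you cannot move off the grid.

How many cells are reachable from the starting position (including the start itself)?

Answer: Reachable cells: 28

Derivation:
BFS flood-fill from (x=4, y=4):
  Distance 0: (x=4, y=4)
  Distance 1: (x=3, y=4), (x=5, y=4)
  Distance 2: (x=3, y=3), (x=5, y=3), (x=2, y=4), (x=3, y=5), (x=5, y=5)
  Distance 3: (x=3, y=2), (x=5, y=2), (x=2, y=3), (x=1, y=4), (x=2, y=5), (x=3, y=6), (x=5, y=6)
  Distance 4: (x=3, y=1), (x=5, y=1), (x=2, y=2), (x=1, y=3), (x=0, y=4), (x=1, y=5)
  Distance 5: (x=3, y=0), (x=2, y=1), (x=1, y=2), (x=0, y=5), (x=1, y=6)
  Distance 6: (x=4, y=0), (x=1, y=1)
Total reachable: 28 (grid has 28 open cells total)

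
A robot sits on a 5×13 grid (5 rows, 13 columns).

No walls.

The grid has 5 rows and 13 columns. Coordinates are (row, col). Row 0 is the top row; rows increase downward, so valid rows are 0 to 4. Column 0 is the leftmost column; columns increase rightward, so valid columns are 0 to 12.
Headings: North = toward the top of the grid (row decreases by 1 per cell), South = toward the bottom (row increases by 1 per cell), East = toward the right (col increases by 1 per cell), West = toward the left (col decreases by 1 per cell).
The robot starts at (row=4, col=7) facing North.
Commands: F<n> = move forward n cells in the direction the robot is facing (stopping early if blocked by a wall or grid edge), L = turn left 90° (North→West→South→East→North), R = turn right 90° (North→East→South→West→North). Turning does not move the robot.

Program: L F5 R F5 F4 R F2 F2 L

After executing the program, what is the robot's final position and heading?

Start: (row=4, col=7), facing North
  L: turn left, now facing West
  F5: move forward 5, now at (row=4, col=2)
  R: turn right, now facing North
  F5: move forward 4/5 (blocked), now at (row=0, col=2)
  F4: move forward 0/4 (blocked), now at (row=0, col=2)
  R: turn right, now facing East
  F2: move forward 2, now at (row=0, col=4)
  F2: move forward 2, now at (row=0, col=6)
  L: turn left, now facing North
Final: (row=0, col=6), facing North

Answer: Final position: (row=0, col=6), facing North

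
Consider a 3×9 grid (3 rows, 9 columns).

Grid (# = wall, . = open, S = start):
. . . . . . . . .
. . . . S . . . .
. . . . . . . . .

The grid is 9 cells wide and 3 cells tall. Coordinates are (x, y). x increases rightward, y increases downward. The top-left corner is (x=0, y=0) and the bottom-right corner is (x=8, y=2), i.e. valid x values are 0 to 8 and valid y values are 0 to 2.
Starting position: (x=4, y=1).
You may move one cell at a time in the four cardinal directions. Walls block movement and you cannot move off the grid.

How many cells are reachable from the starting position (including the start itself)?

BFS flood-fill from (x=4, y=1):
  Distance 0: (x=4, y=1)
  Distance 1: (x=4, y=0), (x=3, y=1), (x=5, y=1), (x=4, y=2)
  Distance 2: (x=3, y=0), (x=5, y=0), (x=2, y=1), (x=6, y=1), (x=3, y=2), (x=5, y=2)
  Distance 3: (x=2, y=0), (x=6, y=0), (x=1, y=1), (x=7, y=1), (x=2, y=2), (x=6, y=2)
  Distance 4: (x=1, y=0), (x=7, y=0), (x=0, y=1), (x=8, y=1), (x=1, y=2), (x=7, y=2)
  Distance 5: (x=0, y=0), (x=8, y=0), (x=0, y=2), (x=8, y=2)
Total reachable: 27 (grid has 27 open cells total)

Answer: Reachable cells: 27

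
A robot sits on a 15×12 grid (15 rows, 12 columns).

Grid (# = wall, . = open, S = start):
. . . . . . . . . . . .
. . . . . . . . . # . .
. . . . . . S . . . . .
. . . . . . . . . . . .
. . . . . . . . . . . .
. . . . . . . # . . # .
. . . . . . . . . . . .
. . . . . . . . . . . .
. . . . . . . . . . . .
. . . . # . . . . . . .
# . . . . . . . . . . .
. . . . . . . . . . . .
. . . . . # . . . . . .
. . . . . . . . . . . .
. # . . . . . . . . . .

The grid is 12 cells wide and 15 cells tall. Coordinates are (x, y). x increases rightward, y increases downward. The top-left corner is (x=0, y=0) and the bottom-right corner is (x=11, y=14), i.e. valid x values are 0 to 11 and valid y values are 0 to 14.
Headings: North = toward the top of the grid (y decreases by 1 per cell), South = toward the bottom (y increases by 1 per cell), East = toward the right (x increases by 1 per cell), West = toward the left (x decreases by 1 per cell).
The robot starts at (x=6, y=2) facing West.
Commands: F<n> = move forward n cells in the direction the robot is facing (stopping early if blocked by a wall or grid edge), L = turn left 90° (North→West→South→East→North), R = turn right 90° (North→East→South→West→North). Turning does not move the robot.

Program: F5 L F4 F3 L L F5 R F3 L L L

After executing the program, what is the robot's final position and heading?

Answer: Final position: (x=4, y=4), facing South

Derivation:
Start: (x=6, y=2), facing West
  F5: move forward 5, now at (x=1, y=2)
  L: turn left, now facing South
  F4: move forward 4, now at (x=1, y=6)
  F3: move forward 3, now at (x=1, y=9)
  L: turn left, now facing East
  L: turn left, now facing North
  F5: move forward 5, now at (x=1, y=4)
  R: turn right, now facing East
  F3: move forward 3, now at (x=4, y=4)
  L: turn left, now facing North
  L: turn left, now facing West
  L: turn left, now facing South
Final: (x=4, y=4), facing South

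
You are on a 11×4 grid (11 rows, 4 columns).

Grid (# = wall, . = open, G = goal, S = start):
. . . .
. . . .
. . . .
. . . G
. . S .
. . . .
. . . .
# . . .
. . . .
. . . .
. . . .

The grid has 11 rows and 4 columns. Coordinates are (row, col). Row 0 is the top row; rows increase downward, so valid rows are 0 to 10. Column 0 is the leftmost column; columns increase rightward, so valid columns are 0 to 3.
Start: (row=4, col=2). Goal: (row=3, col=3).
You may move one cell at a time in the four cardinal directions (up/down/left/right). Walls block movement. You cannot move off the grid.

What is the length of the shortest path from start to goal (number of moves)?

BFS from (row=4, col=2) until reaching (row=3, col=3):
  Distance 0: (row=4, col=2)
  Distance 1: (row=3, col=2), (row=4, col=1), (row=4, col=3), (row=5, col=2)
  Distance 2: (row=2, col=2), (row=3, col=1), (row=3, col=3), (row=4, col=0), (row=5, col=1), (row=5, col=3), (row=6, col=2)  <- goal reached here
One shortest path (2 moves): (row=4, col=2) -> (row=4, col=3) -> (row=3, col=3)

Answer: Shortest path length: 2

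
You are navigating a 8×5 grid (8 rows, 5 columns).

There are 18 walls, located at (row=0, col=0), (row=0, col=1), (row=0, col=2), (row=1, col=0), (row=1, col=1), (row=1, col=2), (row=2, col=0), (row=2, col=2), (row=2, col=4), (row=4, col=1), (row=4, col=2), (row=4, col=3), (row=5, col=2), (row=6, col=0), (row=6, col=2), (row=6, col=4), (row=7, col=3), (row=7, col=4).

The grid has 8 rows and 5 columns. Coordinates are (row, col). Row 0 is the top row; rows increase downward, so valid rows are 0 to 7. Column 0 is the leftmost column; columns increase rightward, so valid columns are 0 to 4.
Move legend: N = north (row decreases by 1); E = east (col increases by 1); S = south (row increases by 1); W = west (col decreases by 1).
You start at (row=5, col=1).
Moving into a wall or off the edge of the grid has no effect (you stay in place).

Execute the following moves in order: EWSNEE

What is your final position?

Answer: Final position: (row=4, col=0)

Derivation:
Start: (row=5, col=1)
  E (east): blocked, stay at (row=5, col=1)
  W (west): (row=5, col=1) -> (row=5, col=0)
  S (south): blocked, stay at (row=5, col=0)
  N (north): (row=5, col=0) -> (row=4, col=0)
  E (east): blocked, stay at (row=4, col=0)
  E (east): blocked, stay at (row=4, col=0)
Final: (row=4, col=0)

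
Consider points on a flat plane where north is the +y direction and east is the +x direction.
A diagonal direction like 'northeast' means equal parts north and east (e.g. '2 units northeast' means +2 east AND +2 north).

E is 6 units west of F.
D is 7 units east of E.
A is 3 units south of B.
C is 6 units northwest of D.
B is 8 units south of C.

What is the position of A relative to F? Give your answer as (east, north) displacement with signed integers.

Place F at the origin (east=0, north=0).
  E is 6 units west of F: delta (east=-6, north=+0); E at (east=-6, north=0).
  D is 7 units east of E: delta (east=+7, north=+0); D at (east=1, north=0).
  C is 6 units northwest of D: delta (east=-6, north=+6); C at (east=-5, north=6).
  B is 8 units south of C: delta (east=+0, north=-8); B at (east=-5, north=-2).
  A is 3 units south of B: delta (east=+0, north=-3); A at (east=-5, north=-5).
Therefore A relative to F: (east=-5, north=-5).

Answer: A is at (east=-5, north=-5) relative to F.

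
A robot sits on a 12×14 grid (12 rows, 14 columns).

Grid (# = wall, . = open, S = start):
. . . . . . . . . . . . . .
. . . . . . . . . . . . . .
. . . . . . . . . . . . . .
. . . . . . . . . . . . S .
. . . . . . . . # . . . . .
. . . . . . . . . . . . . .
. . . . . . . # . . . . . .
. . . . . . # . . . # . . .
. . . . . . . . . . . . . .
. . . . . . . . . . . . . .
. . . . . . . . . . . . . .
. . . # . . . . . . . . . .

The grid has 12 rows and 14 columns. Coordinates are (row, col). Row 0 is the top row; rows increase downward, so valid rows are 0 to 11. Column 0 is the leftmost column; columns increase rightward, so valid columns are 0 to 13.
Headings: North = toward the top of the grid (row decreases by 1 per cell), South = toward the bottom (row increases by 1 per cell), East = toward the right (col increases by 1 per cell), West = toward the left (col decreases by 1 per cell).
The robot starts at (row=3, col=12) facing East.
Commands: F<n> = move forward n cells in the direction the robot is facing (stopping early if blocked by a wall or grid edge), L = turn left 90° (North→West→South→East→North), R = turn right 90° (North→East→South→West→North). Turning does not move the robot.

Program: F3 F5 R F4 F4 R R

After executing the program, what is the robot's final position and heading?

Answer: Final position: (row=11, col=13), facing North

Derivation:
Start: (row=3, col=12), facing East
  F3: move forward 1/3 (blocked), now at (row=3, col=13)
  F5: move forward 0/5 (blocked), now at (row=3, col=13)
  R: turn right, now facing South
  F4: move forward 4, now at (row=7, col=13)
  F4: move forward 4, now at (row=11, col=13)
  R: turn right, now facing West
  R: turn right, now facing North
Final: (row=11, col=13), facing North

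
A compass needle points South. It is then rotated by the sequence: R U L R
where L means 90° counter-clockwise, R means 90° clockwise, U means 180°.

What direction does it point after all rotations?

Answer: Final heading: East

Derivation:
Start: South
  R (right (90° clockwise)) -> West
  U (U-turn (180°)) -> East
  L (left (90° counter-clockwise)) -> North
  R (right (90° clockwise)) -> East
Final: East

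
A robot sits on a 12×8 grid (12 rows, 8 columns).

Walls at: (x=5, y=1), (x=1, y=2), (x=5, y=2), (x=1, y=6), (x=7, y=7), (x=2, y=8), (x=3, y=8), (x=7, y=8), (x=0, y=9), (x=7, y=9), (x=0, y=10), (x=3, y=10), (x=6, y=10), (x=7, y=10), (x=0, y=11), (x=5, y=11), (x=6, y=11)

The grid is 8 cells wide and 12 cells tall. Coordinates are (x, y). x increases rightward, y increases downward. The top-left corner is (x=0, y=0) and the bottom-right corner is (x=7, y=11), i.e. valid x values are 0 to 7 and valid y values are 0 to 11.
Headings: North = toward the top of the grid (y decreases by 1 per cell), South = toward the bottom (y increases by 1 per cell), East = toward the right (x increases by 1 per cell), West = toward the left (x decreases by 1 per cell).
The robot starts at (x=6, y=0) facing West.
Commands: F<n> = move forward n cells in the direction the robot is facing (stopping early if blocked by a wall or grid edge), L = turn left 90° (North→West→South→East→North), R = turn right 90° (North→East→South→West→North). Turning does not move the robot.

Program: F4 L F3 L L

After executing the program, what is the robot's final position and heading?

Answer: Final position: (x=2, y=3), facing North

Derivation:
Start: (x=6, y=0), facing West
  F4: move forward 4, now at (x=2, y=0)
  L: turn left, now facing South
  F3: move forward 3, now at (x=2, y=3)
  L: turn left, now facing East
  L: turn left, now facing North
Final: (x=2, y=3), facing North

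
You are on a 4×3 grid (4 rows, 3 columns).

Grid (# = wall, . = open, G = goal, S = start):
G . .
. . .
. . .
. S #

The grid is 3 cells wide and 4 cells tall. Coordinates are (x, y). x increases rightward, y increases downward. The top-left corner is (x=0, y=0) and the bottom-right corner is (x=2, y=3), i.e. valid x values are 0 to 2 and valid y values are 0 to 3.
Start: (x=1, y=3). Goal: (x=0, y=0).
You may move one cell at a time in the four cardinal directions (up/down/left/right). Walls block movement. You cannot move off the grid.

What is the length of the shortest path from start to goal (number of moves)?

Answer: Shortest path length: 4

Derivation:
BFS from (x=1, y=3) until reaching (x=0, y=0):
  Distance 0: (x=1, y=3)
  Distance 1: (x=1, y=2), (x=0, y=3)
  Distance 2: (x=1, y=1), (x=0, y=2), (x=2, y=2)
  Distance 3: (x=1, y=0), (x=0, y=1), (x=2, y=1)
  Distance 4: (x=0, y=0), (x=2, y=0)  <- goal reached here
One shortest path (4 moves): (x=1, y=3) -> (x=0, y=3) -> (x=0, y=2) -> (x=0, y=1) -> (x=0, y=0)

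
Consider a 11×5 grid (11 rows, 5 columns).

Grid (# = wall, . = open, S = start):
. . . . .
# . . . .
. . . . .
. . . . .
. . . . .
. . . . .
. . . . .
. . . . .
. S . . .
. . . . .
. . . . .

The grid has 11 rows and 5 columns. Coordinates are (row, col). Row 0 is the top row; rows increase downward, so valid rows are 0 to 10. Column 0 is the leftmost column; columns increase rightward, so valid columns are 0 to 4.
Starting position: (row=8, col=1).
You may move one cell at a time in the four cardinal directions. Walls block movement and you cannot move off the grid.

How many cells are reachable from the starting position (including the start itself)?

BFS flood-fill from (row=8, col=1):
  Distance 0: (row=8, col=1)
  Distance 1: (row=7, col=1), (row=8, col=0), (row=8, col=2), (row=9, col=1)
  Distance 2: (row=6, col=1), (row=7, col=0), (row=7, col=2), (row=8, col=3), (row=9, col=0), (row=9, col=2), (row=10, col=1)
  Distance 3: (row=5, col=1), (row=6, col=0), (row=6, col=2), (row=7, col=3), (row=8, col=4), (row=9, col=3), (row=10, col=0), (row=10, col=2)
  Distance 4: (row=4, col=1), (row=5, col=0), (row=5, col=2), (row=6, col=3), (row=7, col=4), (row=9, col=4), (row=10, col=3)
  Distance 5: (row=3, col=1), (row=4, col=0), (row=4, col=2), (row=5, col=3), (row=6, col=4), (row=10, col=4)
  Distance 6: (row=2, col=1), (row=3, col=0), (row=3, col=2), (row=4, col=3), (row=5, col=4)
  Distance 7: (row=1, col=1), (row=2, col=0), (row=2, col=2), (row=3, col=3), (row=4, col=4)
  Distance 8: (row=0, col=1), (row=1, col=2), (row=2, col=3), (row=3, col=4)
  Distance 9: (row=0, col=0), (row=0, col=2), (row=1, col=3), (row=2, col=4)
  Distance 10: (row=0, col=3), (row=1, col=4)
  Distance 11: (row=0, col=4)
Total reachable: 54 (grid has 54 open cells total)

Answer: Reachable cells: 54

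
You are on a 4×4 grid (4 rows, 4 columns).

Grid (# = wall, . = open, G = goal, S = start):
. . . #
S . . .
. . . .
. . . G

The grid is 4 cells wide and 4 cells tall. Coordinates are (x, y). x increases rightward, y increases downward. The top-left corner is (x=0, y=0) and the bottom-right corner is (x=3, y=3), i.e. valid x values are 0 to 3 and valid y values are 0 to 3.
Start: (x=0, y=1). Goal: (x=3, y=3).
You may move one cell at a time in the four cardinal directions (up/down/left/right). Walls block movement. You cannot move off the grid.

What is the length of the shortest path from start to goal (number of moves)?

BFS from (x=0, y=1) until reaching (x=3, y=3):
  Distance 0: (x=0, y=1)
  Distance 1: (x=0, y=0), (x=1, y=1), (x=0, y=2)
  Distance 2: (x=1, y=0), (x=2, y=1), (x=1, y=2), (x=0, y=3)
  Distance 3: (x=2, y=0), (x=3, y=1), (x=2, y=2), (x=1, y=3)
  Distance 4: (x=3, y=2), (x=2, y=3)
  Distance 5: (x=3, y=3)  <- goal reached here
One shortest path (5 moves): (x=0, y=1) -> (x=1, y=1) -> (x=2, y=1) -> (x=3, y=1) -> (x=3, y=2) -> (x=3, y=3)

Answer: Shortest path length: 5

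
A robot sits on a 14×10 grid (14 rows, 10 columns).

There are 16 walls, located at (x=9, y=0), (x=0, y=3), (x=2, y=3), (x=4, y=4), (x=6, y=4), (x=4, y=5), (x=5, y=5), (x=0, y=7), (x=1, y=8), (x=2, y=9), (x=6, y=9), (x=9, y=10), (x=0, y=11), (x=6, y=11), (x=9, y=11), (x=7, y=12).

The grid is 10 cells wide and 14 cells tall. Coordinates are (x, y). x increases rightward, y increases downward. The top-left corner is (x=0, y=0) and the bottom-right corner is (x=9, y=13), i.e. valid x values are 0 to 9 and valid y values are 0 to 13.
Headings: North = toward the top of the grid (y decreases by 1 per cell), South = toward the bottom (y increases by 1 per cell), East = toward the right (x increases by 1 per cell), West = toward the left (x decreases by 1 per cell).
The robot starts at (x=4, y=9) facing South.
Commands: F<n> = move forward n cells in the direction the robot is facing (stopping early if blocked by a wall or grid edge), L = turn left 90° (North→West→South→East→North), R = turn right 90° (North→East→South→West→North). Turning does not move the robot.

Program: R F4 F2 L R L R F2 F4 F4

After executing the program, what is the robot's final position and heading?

Start: (x=4, y=9), facing South
  R: turn right, now facing West
  F4: move forward 1/4 (blocked), now at (x=3, y=9)
  F2: move forward 0/2 (blocked), now at (x=3, y=9)
  L: turn left, now facing South
  R: turn right, now facing West
  L: turn left, now facing South
  R: turn right, now facing West
  F2: move forward 0/2 (blocked), now at (x=3, y=9)
  F4: move forward 0/4 (blocked), now at (x=3, y=9)
  F4: move forward 0/4 (blocked), now at (x=3, y=9)
Final: (x=3, y=9), facing West

Answer: Final position: (x=3, y=9), facing West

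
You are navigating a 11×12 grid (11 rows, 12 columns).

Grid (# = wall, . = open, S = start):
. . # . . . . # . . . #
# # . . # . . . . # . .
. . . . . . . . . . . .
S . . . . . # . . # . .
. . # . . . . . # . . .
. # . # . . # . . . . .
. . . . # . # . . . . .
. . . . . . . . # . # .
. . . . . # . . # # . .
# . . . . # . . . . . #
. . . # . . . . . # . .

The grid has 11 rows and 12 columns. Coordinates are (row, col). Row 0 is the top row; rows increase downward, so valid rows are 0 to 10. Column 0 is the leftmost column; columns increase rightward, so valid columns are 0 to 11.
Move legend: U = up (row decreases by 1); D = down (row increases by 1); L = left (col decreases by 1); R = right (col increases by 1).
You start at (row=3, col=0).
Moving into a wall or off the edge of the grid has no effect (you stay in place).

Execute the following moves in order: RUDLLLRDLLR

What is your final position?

Start: (row=3, col=0)
  R (right): (row=3, col=0) -> (row=3, col=1)
  U (up): (row=3, col=1) -> (row=2, col=1)
  D (down): (row=2, col=1) -> (row=3, col=1)
  L (left): (row=3, col=1) -> (row=3, col=0)
  L (left): blocked, stay at (row=3, col=0)
  L (left): blocked, stay at (row=3, col=0)
  R (right): (row=3, col=0) -> (row=3, col=1)
  D (down): (row=3, col=1) -> (row=4, col=1)
  L (left): (row=4, col=1) -> (row=4, col=0)
  L (left): blocked, stay at (row=4, col=0)
  R (right): (row=4, col=0) -> (row=4, col=1)
Final: (row=4, col=1)

Answer: Final position: (row=4, col=1)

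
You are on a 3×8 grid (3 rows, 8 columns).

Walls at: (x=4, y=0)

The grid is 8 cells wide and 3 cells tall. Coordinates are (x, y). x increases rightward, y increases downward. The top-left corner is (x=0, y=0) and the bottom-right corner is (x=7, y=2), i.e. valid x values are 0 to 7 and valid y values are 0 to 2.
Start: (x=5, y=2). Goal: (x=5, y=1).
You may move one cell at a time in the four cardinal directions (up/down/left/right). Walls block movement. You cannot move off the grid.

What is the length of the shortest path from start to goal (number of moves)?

BFS from (x=5, y=2) until reaching (x=5, y=1):
  Distance 0: (x=5, y=2)
  Distance 1: (x=5, y=1), (x=4, y=2), (x=6, y=2)  <- goal reached here
One shortest path (1 moves): (x=5, y=2) -> (x=5, y=1)

Answer: Shortest path length: 1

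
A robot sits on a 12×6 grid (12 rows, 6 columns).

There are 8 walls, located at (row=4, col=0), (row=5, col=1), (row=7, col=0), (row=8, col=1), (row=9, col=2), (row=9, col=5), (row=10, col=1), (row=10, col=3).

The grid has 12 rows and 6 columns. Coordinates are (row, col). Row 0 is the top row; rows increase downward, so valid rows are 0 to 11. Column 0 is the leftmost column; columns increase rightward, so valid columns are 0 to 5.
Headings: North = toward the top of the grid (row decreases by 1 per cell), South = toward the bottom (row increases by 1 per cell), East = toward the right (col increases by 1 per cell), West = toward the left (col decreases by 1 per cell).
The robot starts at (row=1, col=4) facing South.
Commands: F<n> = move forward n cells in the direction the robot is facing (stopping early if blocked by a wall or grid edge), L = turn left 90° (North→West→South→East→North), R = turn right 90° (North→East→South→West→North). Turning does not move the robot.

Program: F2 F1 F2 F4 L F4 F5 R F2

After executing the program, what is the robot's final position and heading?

Start: (row=1, col=4), facing South
  F2: move forward 2, now at (row=3, col=4)
  F1: move forward 1, now at (row=4, col=4)
  F2: move forward 2, now at (row=6, col=4)
  F4: move forward 4, now at (row=10, col=4)
  L: turn left, now facing East
  F4: move forward 1/4 (blocked), now at (row=10, col=5)
  F5: move forward 0/5 (blocked), now at (row=10, col=5)
  R: turn right, now facing South
  F2: move forward 1/2 (blocked), now at (row=11, col=5)
Final: (row=11, col=5), facing South

Answer: Final position: (row=11, col=5), facing South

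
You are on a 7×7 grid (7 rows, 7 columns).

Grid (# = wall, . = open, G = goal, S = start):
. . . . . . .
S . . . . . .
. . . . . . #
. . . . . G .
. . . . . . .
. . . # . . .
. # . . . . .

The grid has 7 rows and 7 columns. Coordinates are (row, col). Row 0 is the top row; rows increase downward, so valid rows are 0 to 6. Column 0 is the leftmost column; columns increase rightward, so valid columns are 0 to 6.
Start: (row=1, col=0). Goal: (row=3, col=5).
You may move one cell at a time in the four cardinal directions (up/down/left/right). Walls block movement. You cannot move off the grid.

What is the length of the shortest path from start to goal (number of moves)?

Answer: Shortest path length: 7

Derivation:
BFS from (row=1, col=0) until reaching (row=3, col=5):
  Distance 0: (row=1, col=0)
  Distance 1: (row=0, col=0), (row=1, col=1), (row=2, col=0)
  Distance 2: (row=0, col=1), (row=1, col=2), (row=2, col=1), (row=3, col=0)
  Distance 3: (row=0, col=2), (row=1, col=3), (row=2, col=2), (row=3, col=1), (row=4, col=0)
  Distance 4: (row=0, col=3), (row=1, col=4), (row=2, col=3), (row=3, col=2), (row=4, col=1), (row=5, col=0)
  Distance 5: (row=0, col=4), (row=1, col=5), (row=2, col=4), (row=3, col=3), (row=4, col=2), (row=5, col=1), (row=6, col=0)
  Distance 6: (row=0, col=5), (row=1, col=6), (row=2, col=5), (row=3, col=4), (row=4, col=3), (row=5, col=2)
  Distance 7: (row=0, col=6), (row=3, col=5), (row=4, col=4), (row=6, col=2)  <- goal reached here
One shortest path (7 moves): (row=1, col=0) -> (row=1, col=1) -> (row=1, col=2) -> (row=1, col=3) -> (row=1, col=4) -> (row=1, col=5) -> (row=2, col=5) -> (row=3, col=5)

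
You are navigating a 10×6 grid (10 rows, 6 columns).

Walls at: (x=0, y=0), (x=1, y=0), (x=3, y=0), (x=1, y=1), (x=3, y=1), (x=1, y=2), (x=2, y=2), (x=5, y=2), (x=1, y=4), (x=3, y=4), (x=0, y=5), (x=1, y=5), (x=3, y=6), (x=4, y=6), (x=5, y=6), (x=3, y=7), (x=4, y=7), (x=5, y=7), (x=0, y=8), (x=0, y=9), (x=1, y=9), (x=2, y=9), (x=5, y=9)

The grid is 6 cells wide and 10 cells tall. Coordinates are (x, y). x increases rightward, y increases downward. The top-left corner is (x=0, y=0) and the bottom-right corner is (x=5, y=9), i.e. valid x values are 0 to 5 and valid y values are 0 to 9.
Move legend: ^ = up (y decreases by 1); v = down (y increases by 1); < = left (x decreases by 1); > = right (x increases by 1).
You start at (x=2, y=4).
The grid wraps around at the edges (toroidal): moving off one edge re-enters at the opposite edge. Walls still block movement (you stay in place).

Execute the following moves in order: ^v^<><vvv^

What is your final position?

Answer: Final position: (x=1, y=3)

Derivation:
Start: (x=2, y=4)
  ^ (up): (x=2, y=4) -> (x=2, y=3)
  v (down): (x=2, y=3) -> (x=2, y=4)
  ^ (up): (x=2, y=4) -> (x=2, y=3)
  < (left): (x=2, y=3) -> (x=1, y=3)
  > (right): (x=1, y=3) -> (x=2, y=3)
  < (left): (x=2, y=3) -> (x=1, y=3)
  [×3]v (down): blocked, stay at (x=1, y=3)
  ^ (up): blocked, stay at (x=1, y=3)
Final: (x=1, y=3)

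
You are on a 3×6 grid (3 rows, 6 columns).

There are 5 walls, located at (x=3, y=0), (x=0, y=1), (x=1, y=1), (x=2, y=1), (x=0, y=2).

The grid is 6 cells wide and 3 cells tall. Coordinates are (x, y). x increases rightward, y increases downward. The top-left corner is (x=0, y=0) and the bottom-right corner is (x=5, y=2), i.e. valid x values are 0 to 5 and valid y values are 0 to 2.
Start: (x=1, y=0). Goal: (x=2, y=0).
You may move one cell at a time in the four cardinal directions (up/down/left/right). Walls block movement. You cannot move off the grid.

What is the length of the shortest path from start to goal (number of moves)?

Answer: Shortest path length: 1

Derivation:
BFS from (x=1, y=0) until reaching (x=2, y=0):
  Distance 0: (x=1, y=0)
  Distance 1: (x=0, y=0), (x=2, y=0)  <- goal reached here
One shortest path (1 moves): (x=1, y=0) -> (x=2, y=0)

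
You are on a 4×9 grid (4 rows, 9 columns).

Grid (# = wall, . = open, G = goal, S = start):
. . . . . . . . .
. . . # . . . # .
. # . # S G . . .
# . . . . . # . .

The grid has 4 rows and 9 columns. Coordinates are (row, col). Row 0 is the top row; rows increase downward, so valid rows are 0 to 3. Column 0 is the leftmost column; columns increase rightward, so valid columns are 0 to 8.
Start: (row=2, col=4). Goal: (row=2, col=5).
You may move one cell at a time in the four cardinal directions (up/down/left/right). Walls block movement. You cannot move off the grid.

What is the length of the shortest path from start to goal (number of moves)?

BFS from (row=2, col=4) until reaching (row=2, col=5):
  Distance 0: (row=2, col=4)
  Distance 1: (row=1, col=4), (row=2, col=5), (row=3, col=4)  <- goal reached here
One shortest path (1 moves): (row=2, col=4) -> (row=2, col=5)

Answer: Shortest path length: 1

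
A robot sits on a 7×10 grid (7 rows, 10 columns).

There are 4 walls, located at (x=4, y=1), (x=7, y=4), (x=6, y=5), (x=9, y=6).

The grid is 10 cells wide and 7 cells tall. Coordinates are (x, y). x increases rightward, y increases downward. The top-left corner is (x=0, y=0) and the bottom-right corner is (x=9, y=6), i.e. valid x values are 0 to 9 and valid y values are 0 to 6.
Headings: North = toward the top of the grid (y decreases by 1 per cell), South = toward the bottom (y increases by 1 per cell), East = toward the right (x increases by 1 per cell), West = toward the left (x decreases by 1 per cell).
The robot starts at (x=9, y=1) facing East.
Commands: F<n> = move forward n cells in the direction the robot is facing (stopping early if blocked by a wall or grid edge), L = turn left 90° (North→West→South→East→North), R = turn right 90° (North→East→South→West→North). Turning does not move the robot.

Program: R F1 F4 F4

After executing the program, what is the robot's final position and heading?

Start: (x=9, y=1), facing East
  R: turn right, now facing South
  F1: move forward 1, now at (x=9, y=2)
  F4: move forward 3/4 (blocked), now at (x=9, y=5)
  F4: move forward 0/4 (blocked), now at (x=9, y=5)
Final: (x=9, y=5), facing South

Answer: Final position: (x=9, y=5), facing South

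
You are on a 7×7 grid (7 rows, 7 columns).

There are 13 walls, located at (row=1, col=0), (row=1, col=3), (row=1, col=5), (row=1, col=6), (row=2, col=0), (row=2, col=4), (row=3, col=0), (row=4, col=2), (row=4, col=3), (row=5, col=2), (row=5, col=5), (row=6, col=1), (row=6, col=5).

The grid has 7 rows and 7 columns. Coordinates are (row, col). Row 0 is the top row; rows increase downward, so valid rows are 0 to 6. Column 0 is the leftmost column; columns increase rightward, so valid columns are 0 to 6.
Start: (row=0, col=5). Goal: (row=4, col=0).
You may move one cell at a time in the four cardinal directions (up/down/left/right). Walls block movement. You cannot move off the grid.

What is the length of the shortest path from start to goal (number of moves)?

Answer: Shortest path length: 9

Derivation:
BFS from (row=0, col=5) until reaching (row=4, col=0):
  Distance 0: (row=0, col=5)
  Distance 1: (row=0, col=4), (row=0, col=6)
  Distance 2: (row=0, col=3), (row=1, col=4)
  Distance 3: (row=0, col=2)
  Distance 4: (row=0, col=1), (row=1, col=2)
  Distance 5: (row=0, col=0), (row=1, col=1), (row=2, col=2)
  Distance 6: (row=2, col=1), (row=2, col=3), (row=3, col=2)
  Distance 7: (row=3, col=1), (row=3, col=3)
  Distance 8: (row=3, col=4), (row=4, col=1)
  Distance 9: (row=3, col=5), (row=4, col=0), (row=4, col=4), (row=5, col=1)  <- goal reached here
One shortest path (9 moves): (row=0, col=5) -> (row=0, col=4) -> (row=0, col=3) -> (row=0, col=2) -> (row=0, col=1) -> (row=1, col=1) -> (row=2, col=1) -> (row=3, col=1) -> (row=4, col=1) -> (row=4, col=0)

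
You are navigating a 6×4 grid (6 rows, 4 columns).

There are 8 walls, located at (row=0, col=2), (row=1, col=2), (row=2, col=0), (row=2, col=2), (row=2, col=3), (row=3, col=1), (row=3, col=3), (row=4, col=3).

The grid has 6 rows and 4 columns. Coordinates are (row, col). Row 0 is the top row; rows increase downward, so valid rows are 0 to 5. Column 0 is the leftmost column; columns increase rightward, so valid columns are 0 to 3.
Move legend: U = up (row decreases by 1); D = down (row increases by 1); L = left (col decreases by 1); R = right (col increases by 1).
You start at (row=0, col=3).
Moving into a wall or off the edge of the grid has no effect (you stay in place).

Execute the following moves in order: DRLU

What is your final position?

Answer: Final position: (row=0, col=3)

Derivation:
Start: (row=0, col=3)
  D (down): (row=0, col=3) -> (row=1, col=3)
  R (right): blocked, stay at (row=1, col=3)
  L (left): blocked, stay at (row=1, col=3)
  U (up): (row=1, col=3) -> (row=0, col=3)
Final: (row=0, col=3)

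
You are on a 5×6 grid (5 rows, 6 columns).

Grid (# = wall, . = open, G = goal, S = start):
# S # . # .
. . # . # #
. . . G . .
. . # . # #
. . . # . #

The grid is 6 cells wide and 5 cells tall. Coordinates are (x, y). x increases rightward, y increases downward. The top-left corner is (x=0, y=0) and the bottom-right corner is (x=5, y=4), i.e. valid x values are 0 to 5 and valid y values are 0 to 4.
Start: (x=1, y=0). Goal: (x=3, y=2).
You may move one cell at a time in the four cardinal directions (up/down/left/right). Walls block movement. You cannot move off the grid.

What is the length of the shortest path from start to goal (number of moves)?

Answer: Shortest path length: 4

Derivation:
BFS from (x=1, y=0) until reaching (x=3, y=2):
  Distance 0: (x=1, y=0)
  Distance 1: (x=1, y=1)
  Distance 2: (x=0, y=1), (x=1, y=2)
  Distance 3: (x=0, y=2), (x=2, y=2), (x=1, y=3)
  Distance 4: (x=3, y=2), (x=0, y=3), (x=1, y=4)  <- goal reached here
One shortest path (4 moves): (x=1, y=0) -> (x=1, y=1) -> (x=1, y=2) -> (x=2, y=2) -> (x=3, y=2)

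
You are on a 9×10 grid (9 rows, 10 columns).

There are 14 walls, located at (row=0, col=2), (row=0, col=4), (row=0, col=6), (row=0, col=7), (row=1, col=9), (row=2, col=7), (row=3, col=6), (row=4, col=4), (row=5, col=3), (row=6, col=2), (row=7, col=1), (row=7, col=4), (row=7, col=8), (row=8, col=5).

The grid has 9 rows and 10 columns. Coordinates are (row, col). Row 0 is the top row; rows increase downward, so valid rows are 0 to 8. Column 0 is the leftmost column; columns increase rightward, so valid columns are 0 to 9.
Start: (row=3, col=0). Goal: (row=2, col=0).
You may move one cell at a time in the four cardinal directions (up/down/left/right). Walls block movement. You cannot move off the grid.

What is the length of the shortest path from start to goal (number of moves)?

Answer: Shortest path length: 1

Derivation:
BFS from (row=3, col=0) until reaching (row=2, col=0):
  Distance 0: (row=3, col=0)
  Distance 1: (row=2, col=0), (row=3, col=1), (row=4, col=0)  <- goal reached here
One shortest path (1 moves): (row=3, col=0) -> (row=2, col=0)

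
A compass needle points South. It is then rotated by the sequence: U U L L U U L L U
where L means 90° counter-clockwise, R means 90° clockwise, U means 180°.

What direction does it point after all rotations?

Answer: Final heading: North

Derivation:
Start: South
  U (U-turn (180°)) -> North
  U (U-turn (180°)) -> South
  L (left (90° counter-clockwise)) -> East
  L (left (90° counter-clockwise)) -> North
  U (U-turn (180°)) -> South
  U (U-turn (180°)) -> North
  L (left (90° counter-clockwise)) -> West
  L (left (90° counter-clockwise)) -> South
  U (U-turn (180°)) -> North
Final: North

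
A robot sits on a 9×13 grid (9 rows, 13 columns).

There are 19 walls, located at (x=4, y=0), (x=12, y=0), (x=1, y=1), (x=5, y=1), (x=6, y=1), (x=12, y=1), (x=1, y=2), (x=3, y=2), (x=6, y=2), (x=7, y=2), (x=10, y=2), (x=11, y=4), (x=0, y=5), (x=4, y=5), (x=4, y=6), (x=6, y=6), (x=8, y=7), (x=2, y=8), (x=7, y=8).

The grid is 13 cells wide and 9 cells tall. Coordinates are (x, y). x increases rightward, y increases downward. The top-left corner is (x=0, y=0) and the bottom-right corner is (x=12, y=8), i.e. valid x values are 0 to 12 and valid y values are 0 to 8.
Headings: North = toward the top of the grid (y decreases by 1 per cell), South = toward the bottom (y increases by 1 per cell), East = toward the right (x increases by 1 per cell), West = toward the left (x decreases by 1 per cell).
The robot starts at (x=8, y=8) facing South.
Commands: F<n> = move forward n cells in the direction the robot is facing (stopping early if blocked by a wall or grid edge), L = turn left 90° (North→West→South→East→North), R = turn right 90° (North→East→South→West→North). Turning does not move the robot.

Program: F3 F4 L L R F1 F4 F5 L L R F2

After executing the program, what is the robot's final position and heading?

Start: (x=8, y=8), facing South
  F3: move forward 0/3 (blocked), now at (x=8, y=8)
  F4: move forward 0/4 (blocked), now at (x=8, y=8)
  L: turn left, now facing East
  L: turn left, now facing North
  R: turn right, now facing East
  F1: move forward 1, now at (x=9, y=8)
  F4: move forward 3/4 (blocked), now at (x=12, y=8)
  F5: move forward 0/5 (blocked), now at (x=12, y=8)
  L: turn left, now facing North
  L: turn left, now facing West
  R: turn right, now facing North
  F2: move forward 2, now at (x=12, y=6)
Final: (x=12, y=6), facing North

Answer: Final position: (x=12, y=6), facing North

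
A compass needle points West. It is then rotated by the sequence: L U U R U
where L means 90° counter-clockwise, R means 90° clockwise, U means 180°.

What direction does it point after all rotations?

Answer: Final heading: East

Derivation:
Start: West
  L (left (90° counter-clockwise)) -> South
  U (U-turn (180°)) -> North
  U (U-turn (180°)) -> South
  R (right (90° clockwise)) -> West
  U (U-turn (180°)) -> East
Final: East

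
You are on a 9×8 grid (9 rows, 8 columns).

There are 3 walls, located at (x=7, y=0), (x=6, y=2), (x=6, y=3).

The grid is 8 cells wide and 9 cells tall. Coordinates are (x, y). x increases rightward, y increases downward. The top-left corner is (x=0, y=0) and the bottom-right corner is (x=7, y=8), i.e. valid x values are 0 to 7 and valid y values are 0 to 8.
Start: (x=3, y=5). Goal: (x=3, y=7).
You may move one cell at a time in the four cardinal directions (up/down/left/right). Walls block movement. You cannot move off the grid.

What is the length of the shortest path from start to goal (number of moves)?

BFS from (x=3, y=5) until reaching (x=3, y=7):
  Distance 0: (x=3, y=5)
  Distance 1: (x=3, y=4), (x=2, y=5), (x=4, y=5), (x=3, y=6)
  Distance 2: (x=3, y=3), (x=2, y=4), (x=4, y=4), (x=1, y=5), (x=5, y=5), (x=2, y=6), (x=4, y=6), (x=3, y=7)  <- goal reached here
One shortest path (2 moves): (x=3, y=5) -> (x=3, y=6) -> (x=3, y=7)

Answer: Shortest path length: 2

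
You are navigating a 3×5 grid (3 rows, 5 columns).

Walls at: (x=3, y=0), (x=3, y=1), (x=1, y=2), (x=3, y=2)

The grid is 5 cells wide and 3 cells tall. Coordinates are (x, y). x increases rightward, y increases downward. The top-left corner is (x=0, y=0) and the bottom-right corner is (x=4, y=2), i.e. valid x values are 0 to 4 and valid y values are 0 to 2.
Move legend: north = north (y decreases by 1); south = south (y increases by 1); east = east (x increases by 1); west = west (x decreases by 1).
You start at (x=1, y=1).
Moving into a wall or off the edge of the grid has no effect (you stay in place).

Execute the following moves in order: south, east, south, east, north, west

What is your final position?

Start: (x=1, y=1)
  south (south): blocked, stay at (x=1, y=1)
  east (east): (x=1, y=1) -> (x=2, y=1)
  south (south): (x=2, y=1) -> (x=2, y=2)
  east (east): blocked, stay at (x=2, y=2)
  north (north): (x=2, y=2) -> (x=2, y=1)
  west (west): (x=2, y=1) -> (x=1, y=1)
Final: (x=1, y=1)

Answer: Final position: (x=1, y=1)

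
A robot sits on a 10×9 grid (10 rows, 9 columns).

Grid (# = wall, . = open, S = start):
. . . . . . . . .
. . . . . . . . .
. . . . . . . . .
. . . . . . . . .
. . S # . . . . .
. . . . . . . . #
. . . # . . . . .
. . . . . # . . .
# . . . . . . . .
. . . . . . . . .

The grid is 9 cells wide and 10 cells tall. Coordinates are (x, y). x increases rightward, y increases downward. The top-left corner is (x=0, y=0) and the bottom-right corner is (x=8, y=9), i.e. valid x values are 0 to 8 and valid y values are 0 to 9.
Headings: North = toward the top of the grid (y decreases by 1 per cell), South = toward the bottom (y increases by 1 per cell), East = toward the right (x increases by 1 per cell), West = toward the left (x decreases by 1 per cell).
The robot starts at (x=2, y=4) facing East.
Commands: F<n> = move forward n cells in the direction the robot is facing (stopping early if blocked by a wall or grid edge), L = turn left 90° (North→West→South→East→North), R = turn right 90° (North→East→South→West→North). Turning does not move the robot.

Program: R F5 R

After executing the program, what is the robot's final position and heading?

Start: (x=2, y=4), facing East
  R: turn right, now facing South
  F5: move forward 5, now at (x=2, y=9)
  R: turn right, now facing West
Final: (x=2, y=9), facing West

Answer: Final position: (x=2, y=9), facing West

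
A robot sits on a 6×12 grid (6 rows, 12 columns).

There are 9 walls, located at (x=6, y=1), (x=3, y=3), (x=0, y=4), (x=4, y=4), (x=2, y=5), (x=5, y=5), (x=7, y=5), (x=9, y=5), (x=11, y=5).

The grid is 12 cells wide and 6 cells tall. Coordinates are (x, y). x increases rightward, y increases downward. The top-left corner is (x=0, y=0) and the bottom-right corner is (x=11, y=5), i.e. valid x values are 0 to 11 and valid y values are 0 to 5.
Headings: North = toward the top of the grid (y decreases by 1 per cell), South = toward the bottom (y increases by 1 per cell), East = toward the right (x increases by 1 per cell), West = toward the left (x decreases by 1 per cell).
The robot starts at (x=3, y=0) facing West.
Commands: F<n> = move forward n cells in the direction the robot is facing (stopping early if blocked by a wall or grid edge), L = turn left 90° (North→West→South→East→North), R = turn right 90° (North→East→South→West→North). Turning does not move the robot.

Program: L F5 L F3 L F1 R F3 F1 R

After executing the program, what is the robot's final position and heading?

Start: (x=3, y=0), facing West
  L: turn left, now facing South
  F5: move forward 2/5 (blocked), now at (x=3, y=2)
  L: turn left, now facing East
  F3: move forward 3, now at (x=6, y=2)
  L: turn left, now facing North
  F1: move forward 0/1 (blocked), now at (x=6, y=2)
  R: turn right, now facing East
  F3: move forward 3, now at (x=9, y=2)
  F1: move forward 1, now at (x=10, y=2)
  R: turn right, now facing South
Final: (x=10, y=2), facing South

Answer: Final position: (x=10, y=2), facing South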